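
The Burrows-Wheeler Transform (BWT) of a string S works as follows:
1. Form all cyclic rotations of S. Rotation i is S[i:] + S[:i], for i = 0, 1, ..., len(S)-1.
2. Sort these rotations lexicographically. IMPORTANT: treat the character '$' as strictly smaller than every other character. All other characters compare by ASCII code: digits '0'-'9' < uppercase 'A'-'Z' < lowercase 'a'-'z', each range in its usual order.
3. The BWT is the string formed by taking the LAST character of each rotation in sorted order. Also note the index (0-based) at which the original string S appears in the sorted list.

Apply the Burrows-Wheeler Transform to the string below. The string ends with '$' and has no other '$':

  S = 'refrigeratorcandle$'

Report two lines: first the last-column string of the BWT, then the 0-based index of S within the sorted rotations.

Answer: ecrrnlrgeirdateo$fa
16

Derivation:
All 19 rotations (rotation i = S[i:]+S[:i]):
  rot[0] = refrigeratorcandle$
  rot[1] = efrigeratorcandle$r
  rot[2] = frigeratorcandle$re
  rot[3] = rigeratorcandle$ref
  rot[4] = igeratorcandle$refr
  rot[5] = geratorcandle$refri
  rot[6] = eratorcandle$refrig
  rot[7] = ratorcandle$refrige
  rot[8] = atorcandle$refriger
  rot[9] = torcandle$refrigera
  rot[10] = orcandle$refrigerat
  rot[11] = rcandle$refrigerato
  rot[12] = candle$refrigerator
  rot[13] = andle$refrigeratorc
  rot[14] = ndle$refrigeratorca
  rot[15] = dle$refrigeratorcan
  rot[16] = le$refrigeratorcand
  rot[17] = e$refrigeratorcandl
  rot[18] = $refrigeratorcandle
Sorted (with $ < everything):
  sorted[0] = $refrigeratorcandle  (last char: 'e')
  sorted[1] = andle$refrigeratorc  (last char: 'c')
  sorted[2] = atorcandle$refriger  (last char: 'r')
  sorted[3] = candle$refrigerator  (last char: 'r')
  sorted[4] = dle$refrigeratorcan  (last char: 'n')
  sorted[5] = e$refrigeratorcandl  (last char: 'l')
  sorted[6] = efrigeratorcandle$r  (last char: 'r')
  sorted[7] = eratorcandle$refrig  (last char: 'g')
  sorted[8] = frigeratorcandle$re  (last char: 'e')
  sorted[9] = geratorcandle$refri  (last char: 'i')
  sorted[10] = igeratorcandle$refr  (last char: 'r')
  sorted[11] = le$refrigeratorcand  (last char: 'd')
  sorted[12] = ndle$refrigeratorca  (last char: 'a')
  sorted[13] = orcandle$refrigerat  (last char: 't')
  sorted[14] = ratorcandle$refrige  (last char: 'e')
  sorted[15] = rcandle$refrigerato  (last char: 'o')
  sorted[16] = refrigeratorcandle$  (last char: '$')
  sorted[17] = rigeratorcandle$ref  (last char: 'f')
  sorted[18] = torcandle$refrigera  (last char: 'a')
Last column: ecrrnlrgeirdateo$fa
Original string S is at sorted index 16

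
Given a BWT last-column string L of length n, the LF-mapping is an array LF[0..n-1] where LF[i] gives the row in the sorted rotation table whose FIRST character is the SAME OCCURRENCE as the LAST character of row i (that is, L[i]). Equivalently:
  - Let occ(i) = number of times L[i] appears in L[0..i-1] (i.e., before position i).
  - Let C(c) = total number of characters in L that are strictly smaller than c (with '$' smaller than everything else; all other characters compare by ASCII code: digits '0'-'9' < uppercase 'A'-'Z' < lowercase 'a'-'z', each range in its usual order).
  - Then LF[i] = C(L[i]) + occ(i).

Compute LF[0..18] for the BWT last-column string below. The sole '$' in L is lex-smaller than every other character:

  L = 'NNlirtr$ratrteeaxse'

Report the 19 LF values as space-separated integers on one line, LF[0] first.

Answer: 1 2 9 8 10 15 11 0 12 3 16 13 17 5 6 4 18 14 7

Derivation:
Char counts: '$':1, 'N':2, 'a':2, 'e':3, 'i':1, 'l':1, 'r':4, 's':1, 't':3, 'x':1
C (first-col start): C('$')=0, C('N')=1, C('a')=3, C('e')=5, C('i')=8, C('l')=9, C('r')=10, C('s')=14, C('t')=15, C('x')=18
L[0]='N': occ=0, LF[0]=C('N')+0=1+0=1
L[1]='N': occ=1, LF[1]=C('N')+1=1+1=2
L[2]='l': occ=0, LF[2]=C('l')+0=9+0=9
L[3]='i': occ=0, LF[3]=C('i')+0=8+0=8
L[4]='r': occ=0, LF[4]=C('r')+0=10+0=10
L[5]='t': occ=0, LF[5]=C('t')+0=15+0=15
L[6]='r': occ=1, LF[6]=C('r')+1=10+1=11
L[7]='$': occ=0, LF[7]=C('$')+0=0+0=0
L[8]='r': occ=2, LF[8]=C('r')+2=10+2=12
L[9]='a': occ=0, LF[9]=C('a')+0=3+0=3
L[10]='t': occ=1, LF[10]=C('t')+1=15+1=16
L[11]='r': occ=3, LF[11]=C('r')+3=10+3=13
L[12]='t': occ=2, LF[12]=C('t')+2=15+2=17
L[13]='e': occ=0, LF[13]=C('e')+0=5+0=5
L[14]='e': occ=1, LF[14]=C('e')+1=5+1=6
L[15]='a': occ=1, LF[15]=C('a')+1=3+1=4
L[16]='x': occ=0, LF[16]=C('x')+0=18+0=18
L[17]='s': occ=0, LF[17]=C('s')+0=14+0=14
L[18]='e': occ=2, LF[18]=C('e')+2=5+2=7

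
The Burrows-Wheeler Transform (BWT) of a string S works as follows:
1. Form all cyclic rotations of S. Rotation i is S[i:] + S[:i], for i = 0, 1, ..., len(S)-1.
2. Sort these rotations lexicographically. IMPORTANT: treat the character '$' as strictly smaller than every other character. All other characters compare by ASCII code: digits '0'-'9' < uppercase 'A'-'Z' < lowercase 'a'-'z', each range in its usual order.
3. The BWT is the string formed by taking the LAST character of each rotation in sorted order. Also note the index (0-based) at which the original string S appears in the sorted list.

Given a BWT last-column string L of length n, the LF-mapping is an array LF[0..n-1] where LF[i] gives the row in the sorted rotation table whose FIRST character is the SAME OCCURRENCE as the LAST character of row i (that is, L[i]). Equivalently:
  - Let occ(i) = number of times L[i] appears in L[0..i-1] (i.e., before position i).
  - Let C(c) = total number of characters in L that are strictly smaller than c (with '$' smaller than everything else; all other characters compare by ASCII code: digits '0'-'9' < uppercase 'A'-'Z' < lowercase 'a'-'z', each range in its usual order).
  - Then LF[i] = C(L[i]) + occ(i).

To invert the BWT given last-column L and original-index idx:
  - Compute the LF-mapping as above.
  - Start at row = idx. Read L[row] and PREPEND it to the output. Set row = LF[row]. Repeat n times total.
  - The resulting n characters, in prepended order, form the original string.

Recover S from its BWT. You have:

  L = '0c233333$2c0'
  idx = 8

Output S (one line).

LF mapping: 1 10 3 5 6 7 8 9 0 4 11 2
Walk LF starting at row 8, prepending L[row]:
  step 1: row=8, L[8]='$', prepend. Next row=LF[8]=0
  step 2: row=0, L[0]='0', prepend. Next row=LF[0]=1
  step 3: row=1, L[1]='c', prepend. Next row=LF[1]=10
  step 4: row=10, L[10]='c', prepend. Next row=LF[10]=11
  step 5: row=11, L[11]='0', prepend. Next row=LF[11]=2
  step 6: row=2, L[2]='2', prepend. Next row=LF[2]=3
  step 7: row=3, L[3]='3', prepend. Next row=LF[3]=5
  step 8: row=5, L[5]='3', prepend. Next row=LF[5]=7
  step 9: row=7, L[7]='3', prepend. Next row=LF[7]=9
  step 10: row=9, L[9]='2', prepend. Next row=LF[9]=4
  step 11: row=4, L[4]='3', prepend. Next row=LF[4]=6
  step 12: row=6, L[6]='3', prepend. Next row=LF[6]=8
Reversed output: 33233320cc0$

Answer: 33233320cc0$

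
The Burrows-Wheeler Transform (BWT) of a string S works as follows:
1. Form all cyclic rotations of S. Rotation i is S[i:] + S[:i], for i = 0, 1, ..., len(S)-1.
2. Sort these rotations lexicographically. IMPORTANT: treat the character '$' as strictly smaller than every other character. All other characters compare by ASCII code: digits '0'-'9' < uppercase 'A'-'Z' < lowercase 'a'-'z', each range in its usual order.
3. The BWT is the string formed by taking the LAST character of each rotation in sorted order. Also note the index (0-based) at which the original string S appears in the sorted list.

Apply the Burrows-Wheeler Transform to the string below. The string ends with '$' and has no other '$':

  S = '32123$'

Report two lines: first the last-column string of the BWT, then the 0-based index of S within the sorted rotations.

All 6 rotations (rotation i = S[i:]+S[:i]):
  rot[0] = 32123$
  rot[1] = 2123$3
  rot[2] = 123$32
  rot[3] = 23$321
  rot[4] = 3$3212
  rot[5] = $32123
Sorted (with $ < everything):
  sorted[0] = $32123  (last char: '3')
  sorted[1] = 123$32  (last char: '2')
  sorted[2] = 2123$3  (last char: '3')
  sorted[3] = 23$321  (last char: '1')
  sorted[4] = 3$3212  (last char: '2')
  sorted[5] = 32123$  (last char: '$')
Last column: 32312$
Original string S is at sorted index 5

Answer: 32312$
5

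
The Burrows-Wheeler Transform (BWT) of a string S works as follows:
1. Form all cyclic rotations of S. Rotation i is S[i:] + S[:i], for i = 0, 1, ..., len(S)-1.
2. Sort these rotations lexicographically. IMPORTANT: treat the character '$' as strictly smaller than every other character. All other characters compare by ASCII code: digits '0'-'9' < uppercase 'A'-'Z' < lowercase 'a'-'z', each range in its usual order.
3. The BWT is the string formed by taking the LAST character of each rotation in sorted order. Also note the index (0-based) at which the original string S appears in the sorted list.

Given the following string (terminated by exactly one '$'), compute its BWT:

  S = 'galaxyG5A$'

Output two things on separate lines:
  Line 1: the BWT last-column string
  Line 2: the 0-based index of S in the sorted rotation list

Answer: AG5ygl$aax
6

Derivation:
All 10 rotations (rotation i = S[i:]+S[:i]):
  rot[0] = galaxyG5A$
  rot[1] = alaxyG5A$g
  rot[2] = laxyG5A$ga
  rot[3] = axyG5A$gal
  rot[4] = xyG5A$gala
  rot[5] = yG5A$galax
  rot[6] = G5A$galaxy
  rot[7] = 5A$galaxyG
  rot[8] = A$galaxyG5
  rot[9] = $galaxyG5A
Sorted (with $ < everything):
  sorted[0] = $galaxyG5A  (last char: 'A')
  sorted[1] = 5A$galaxyG  (last char: 'G')
  sorted[2] = A$galaxyG5  (last char: '5')
  sorted[3] = G5A$galaxy  (last char: 'y')
  sorted[4] = alaxyG5A$g  (last char: 'g')
  sorted[5] = axyG5A$gal  (last char: 'l')
  sorted[6] = galaxyG5A$  (last char: '$')
  sorted[7] = laxyG5A$ga  (last char: 'a')
  sorted[8] = xyG5A$gala  (last char: 'a')
  sorted[9] = yG5A$galax  (last char: 'x')
Last column: AG5ygl$aax
Original string S is at sorted index 6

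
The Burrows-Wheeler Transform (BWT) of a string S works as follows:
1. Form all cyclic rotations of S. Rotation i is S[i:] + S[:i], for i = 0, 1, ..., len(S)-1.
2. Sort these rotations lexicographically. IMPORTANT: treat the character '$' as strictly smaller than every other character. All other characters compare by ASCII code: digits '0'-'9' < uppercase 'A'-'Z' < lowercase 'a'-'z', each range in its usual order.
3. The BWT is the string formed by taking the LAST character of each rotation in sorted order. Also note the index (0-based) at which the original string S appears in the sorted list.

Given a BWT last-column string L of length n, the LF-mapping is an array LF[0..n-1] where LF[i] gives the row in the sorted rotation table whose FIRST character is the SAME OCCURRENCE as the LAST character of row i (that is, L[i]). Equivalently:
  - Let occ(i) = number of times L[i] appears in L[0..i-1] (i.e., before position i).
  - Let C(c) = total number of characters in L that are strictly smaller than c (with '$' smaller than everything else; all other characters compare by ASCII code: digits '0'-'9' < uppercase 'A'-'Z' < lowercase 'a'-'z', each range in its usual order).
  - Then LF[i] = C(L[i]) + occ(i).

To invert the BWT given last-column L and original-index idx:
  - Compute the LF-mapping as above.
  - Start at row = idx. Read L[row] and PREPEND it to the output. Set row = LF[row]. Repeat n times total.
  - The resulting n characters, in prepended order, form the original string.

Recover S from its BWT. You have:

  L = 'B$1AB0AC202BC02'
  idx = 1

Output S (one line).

Answer: 02A0C2CBB10A2B$

Derivation:
LF mapping: 10 0 4 8 11 1 9 13 5 2 6 12 14 3 7
Walk LF starting at row 1, prepending L[row]:
  step 1: row=1, L[1]='$', prepend. Next row=LF[1]=0
  step 2: row=0, L[0]='B', prepend. Next row=LF[0]=10
  step 3: row=10, L[10]='2', prepend. Next row=LF[10]=6
  step 4: row=6, L[6]='A', prepend. Next row=LF[6]=9
  step 5: row=9, L[9]='0', prepend. Next row=LF[9]=2
  step 6: row=2, L[2]='1', prepend. Next row=LF[2]=4
  step 7: row=4, L[4]='B', prepend. Next row=LF[4]=11
  step 8: row=11, L[11]='B', prepend. Next row=LF[11]=12
  step 9: row=12, L[12]='C', prepend. Next row=LF[12]=14
  step 10: row=14, L[14]='2', prepend. Next row=LF[14]=7
  step 11: row=7, L[7]='C', prepend. Next row=LF[7]=13
  step 12: row=13, L[13]='0', prepend. Next row=LF[13]=3
  step 13: row=3, L[3]='A', prepend. Next row=LF[3]=8
  step 14: row=8, L[8]='2', prepend. Next row=LF[8]=5
  step 15: row=5, L[5]='0', prepend. Next row=LF[5]=1
Reversed output: 02A0C2CBB10A2B$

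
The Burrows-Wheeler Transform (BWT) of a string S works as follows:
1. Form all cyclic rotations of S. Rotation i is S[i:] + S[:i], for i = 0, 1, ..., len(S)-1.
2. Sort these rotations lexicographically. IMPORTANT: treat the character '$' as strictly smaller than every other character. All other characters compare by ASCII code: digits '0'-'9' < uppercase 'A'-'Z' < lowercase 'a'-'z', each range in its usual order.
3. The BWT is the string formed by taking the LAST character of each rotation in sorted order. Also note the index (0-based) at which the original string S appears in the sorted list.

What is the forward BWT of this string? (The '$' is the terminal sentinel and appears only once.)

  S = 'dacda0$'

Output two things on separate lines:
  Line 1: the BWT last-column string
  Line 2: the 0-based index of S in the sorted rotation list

Answer: 0addac$
6

Derivation:
All 7 rotations (rotation i = S[i:]+S[:i]):
  rot[0] = dacda0$
  rot[1] = acda0$d
  rot[2] = cda0$da
  rot[3] = da0$dac
  rot[4] = a0$dacd
  rot[5] = 0$dacda
  rot[6] = $dacda0
Sorted (with $ < everything):
  sorted[0] = $dacda0  (last char: '0')
  sorted[1] = 0$dacda  (last char: 'a')
  sorted[2] = a0$dacd  (last char: 'd')
  sorted[3] = acda0$d  (last char: 'd')
  sorted[4] = cda0$da  (last char: 'a')
  sorted[5] = da0$dac  (last char: 'c')
  sorted[6] = dacda0$  (last char: '$')
Last column: 0addac$
Original string S is at sorted index 6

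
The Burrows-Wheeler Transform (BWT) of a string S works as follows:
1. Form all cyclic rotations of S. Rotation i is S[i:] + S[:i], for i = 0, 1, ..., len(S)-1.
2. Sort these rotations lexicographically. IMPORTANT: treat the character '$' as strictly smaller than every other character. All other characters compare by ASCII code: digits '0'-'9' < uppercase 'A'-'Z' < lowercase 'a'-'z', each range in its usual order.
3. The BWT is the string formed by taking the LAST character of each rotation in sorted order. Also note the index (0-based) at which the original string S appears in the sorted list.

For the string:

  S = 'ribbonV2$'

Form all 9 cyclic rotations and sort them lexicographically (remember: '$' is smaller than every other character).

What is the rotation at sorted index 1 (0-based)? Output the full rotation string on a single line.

Answer: 2$ribbonV

Derivation:
All 9 rotations (rotation i = S[i:]+S[:i]):
  rot[0] = ribbonV2$
  rot[1] = ibbonV2$r
  rot[2] = bbonV2$ri
  rot[3] = bonV2$rib
  rot[4] = onV2$ribb
  rot[5] = nV2$ribbo
  rot[6] = V2$ribbon
  rot[7] = 2$ribbonV
  rot[8] = $ribbonV2
Sorted (with $ < everything):
  sorted[0] = $ribbonV2
  sorted[1] = 2$ribbonV
  sorted[2] = V2$ribbon
  sorted[3] = bbonV2$ri
  sorted[4] = bonV2$rib
  sorted[5] = ibbonV2$r
  sorted[6] = nV2$ribbo
  sorted[7] = onV2$ribb
  sorted[8] = ribbonV2$
sorted[1] = 2$ribbonV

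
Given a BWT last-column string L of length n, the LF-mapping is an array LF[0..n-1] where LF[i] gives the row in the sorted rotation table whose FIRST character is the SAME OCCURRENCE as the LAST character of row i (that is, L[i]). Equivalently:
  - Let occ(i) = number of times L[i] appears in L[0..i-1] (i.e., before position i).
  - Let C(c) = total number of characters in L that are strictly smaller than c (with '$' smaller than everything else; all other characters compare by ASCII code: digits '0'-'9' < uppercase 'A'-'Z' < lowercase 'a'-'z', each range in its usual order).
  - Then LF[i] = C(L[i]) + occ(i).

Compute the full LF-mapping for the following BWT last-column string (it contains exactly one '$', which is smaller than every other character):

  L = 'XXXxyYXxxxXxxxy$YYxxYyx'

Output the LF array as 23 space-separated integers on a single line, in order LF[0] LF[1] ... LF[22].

Answer: 1 2 3 10 20 6 4 11 12 13 5 14 15 16 21 0 7 8 17 18 9 22 19

Derivation:
Char counts: '$':1, 'X':5, 'Y':4, 'x':10, 'y':3
C (first-col start): C('$')=0, C('X')=1, C('Y')=6, C('x')=10, C('y')=20
L[0]='X': occ=0, LF[0]=C('X')+0=1+0=1
L[1]='X': occ=1, LF[1]=C('X')+1=1+1=2
L[2]='X': occ=2, LF[2]=C('X')+2=1+2=3
L[3]='x': occ=0, LF[3]=C('x')+0=10+0=10
L[4]='y': occ=0, LF[4]=C('y')+0=20+0=20
L[5]='Y': occ=0, LF[5]=C('Y')+0=6+0=6
L[6]='X': occ=3, LF[6]=C('X')+3=1+3=4
L[7]='x': occ=1, LF[7]=C('x')+1=10+1=11
L[8]='x': occ=2, LF[8]=C('x')+2=10+2=12
L[9]='x': occ=3, LF[9]=C('x')+3=10+3=13
L[10]='X': occ=4, LF[10]=C('X')+4=1+4=5
L[11]='x': occ=4, LF[11]=C('x')+4=10+4=14
L[12]='x': occ=5, LF[12]=C('x')+5=10+5=15
L[13]='x': occ=6, LF[13]=C('x')+6=10+6=16
L[14]='y': occ=1, LF[14]=C('y')+1=20+1=21
L[15]='$': occ=0, LF[15]=C('$')+0=0+0=0
L[16]='Y': occ=1, LF[16]=C('Y')+1=6+1=7
L[17]='Y': occ=2, LF[17]=C('Y')+2=6+2=8
L[18]='x': occ=7, LF[18]=C('x')+7=10+7=17
L[19]='x': occ=8, LF[19]=C('x')+8=10+8=18
L[20]='Y': occ=3, LF[20]=C('Y')+3=6+3=9
L[21]='y': occ=2, LF[21]=C('y')+2=20+2=22
L[22]='x': occ=9, LF[22]=C('x')+9=10+9=19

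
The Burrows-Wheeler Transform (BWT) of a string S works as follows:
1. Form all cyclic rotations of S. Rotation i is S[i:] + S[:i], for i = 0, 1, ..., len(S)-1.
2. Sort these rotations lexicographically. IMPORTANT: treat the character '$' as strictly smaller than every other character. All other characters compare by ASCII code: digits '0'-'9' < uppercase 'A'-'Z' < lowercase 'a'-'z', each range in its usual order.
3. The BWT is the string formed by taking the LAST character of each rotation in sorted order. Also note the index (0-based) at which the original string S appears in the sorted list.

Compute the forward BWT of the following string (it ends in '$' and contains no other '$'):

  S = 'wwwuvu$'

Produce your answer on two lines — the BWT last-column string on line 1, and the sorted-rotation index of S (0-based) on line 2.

Answer: uvwuww$
6

Derivation:
All 7 rotations (rotation i = S[i:]+S[:i]):
  rot[0] = wwwuvu$
  rot[1] = wwuvu$w
  rot[2] = wuvu$ww
  rot[3] = uvu$www
  rot[4] = vu$wwwu
  rot[5] = u$wwwuv
  rot[6] = $wwwuvu
Sorted (with $ < everything):
  sorted[0] = $wwwuvu  (last char: 'u')
  sorted[1] = u$wwwuv  (last char: 'v')
  sorted[2] = uvu$www  (last char: 'w')
  sorted[3] = vu$wwwu  (last char: 'u')
  sorted[4] = wuvu$ww  (last char: 'w')
  sorted[5] = wwuvu$w  (last char: 'w')
  sorted[6] = wwwuvu$  (last char: '$')
Last column: uvwuww$
Original string S is at sorted index 6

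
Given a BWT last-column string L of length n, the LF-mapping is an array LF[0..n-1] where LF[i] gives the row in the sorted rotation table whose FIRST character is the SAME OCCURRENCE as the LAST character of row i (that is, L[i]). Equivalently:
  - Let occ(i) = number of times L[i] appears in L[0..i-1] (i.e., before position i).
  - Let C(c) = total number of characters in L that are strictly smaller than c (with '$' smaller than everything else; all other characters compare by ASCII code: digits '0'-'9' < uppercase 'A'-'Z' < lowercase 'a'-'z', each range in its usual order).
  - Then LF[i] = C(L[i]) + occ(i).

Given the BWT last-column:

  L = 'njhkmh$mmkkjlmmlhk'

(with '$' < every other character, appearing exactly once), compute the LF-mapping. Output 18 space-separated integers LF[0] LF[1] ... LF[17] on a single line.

Char counts: '$':1, 'h':3, 'j':2, 'k':4, 'l':2, 'm':5, 'n':1
C (first-col start): C('$')=0, C('h')=1, C('j')=4, C('k')=6, C('l')=10, C('m')=12, C('n')=17
L[0]='n': occ=0, LF[0]=C('n')+0=17+0=17
L[1]='j': occ=0, LF[1]=C('j')+0=4+0=4
L[2]='h': occ=0, LF[2]=C('h')+0=1+0=1
L[3]='k': occ=0, LF[3]=C('k')+0=6+0=6
L[4]='m': occ=0, LF[4]=C('m')+0=12+0=12
L[5]='h': occ=1, LF[5]=C('h')+1=1+1=2
L[6]='$': occ=0, LF[6]=C('$')+0=0+0=0
L[7]='m': occ=1, LF[7]=C('m')+1=12+1=13
L[8]='m': occ=2, LF[8]=C('m')+2=12+2=14
L[9]='k': occ=1, LF[9]=C('k')+1=6+1=7
L[10]='k': occ=2, LF[10]=C('k')+2=6+2=8
L[11]='j': occ=1, LF[11]=C('j')+1=4+1=5
L[12]='l': occ=0, LF[12]=C('l')+0=10+0=10
L[13]='m': occ=3, LF[13]=C('m')+3=12+3=15
L[14]='m': occ=4, LF[14]=C('m')+4=12+4=16
L[15]='l': occ=1, LF[15]=C('l')+1=10+1=11
L[16]='h': occ=2, LF[16]=C('h')+2=1+2=3
L[17]='k': occ=3, LF[17]=C('k')+3=6+3=9

Answer: 17 4 1 6 12 2 0 13 14 7 8 5 10 15 16 11 3 9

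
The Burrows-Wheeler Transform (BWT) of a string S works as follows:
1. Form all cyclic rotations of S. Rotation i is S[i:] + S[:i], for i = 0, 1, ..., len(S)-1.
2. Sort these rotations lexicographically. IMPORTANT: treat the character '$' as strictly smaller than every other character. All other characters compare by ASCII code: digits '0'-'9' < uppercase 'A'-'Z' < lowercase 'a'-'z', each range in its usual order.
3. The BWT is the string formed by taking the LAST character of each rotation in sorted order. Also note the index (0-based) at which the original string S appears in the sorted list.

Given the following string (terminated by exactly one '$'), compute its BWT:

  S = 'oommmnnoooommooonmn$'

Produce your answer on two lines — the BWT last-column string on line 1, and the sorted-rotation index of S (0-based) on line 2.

All 20 rotations (rotation i = S[i:]+S[:i]):
  rot[0] = oommmnnoooommooonmn$
  rot[1] = ommmnnoooommooonmn$o
  rot[2] = mmmnnoooommooonmn$oo
  rot[3] = mmnnoooommooonmn$oom
  rot[4] = mnnoooommooonmn$oomm
  rot[5] = nnoooommooonmn$oommm
  rot[6] = noooommooonmn$oommmn
  rot[7] = oooommooonmn$oommmnn
  rot[8] = ooommooonmn$oommmnno
  rot[9] = oommooonmn$oommmnnoo
  rot[10] = ommooonmn$oommmnnooo
  rot[11] = mmooonmn$oommmnnoooo
  rot[12] = mooonmn$oommmnnoooom
  rot[13] = ooonmn$oommmnnoooomm
  rot[14] = oonmn$oommmnnoooommo
  rot[15] = onmn$oommmnnoooommoo
  rot[16] = nmn$oommmnnoooommooo
  rot[17] = mn$oommmnnoooommooon
  rot[18] = n$oommmnnoooommooonm
  rot[19] = $oommmnnoooommooonmn
Sorted (with $ < everything):
  sorted[0] = $oommmnnoooommooonmn  (last char: 'n')
  sorted[1] = mmmnnoooommooonmn$oo  (last char: 'o')
  sorted[2] = mmnnoooommooonmn$oom  (last char: 'm')
  sorted[3] = mmooonmn$oommmnnoooo  (last char: 'o')
  sorted[4] = mn$oommmnnoooommooon  (last char: 'n')
  sorted[5] = mnnoooommooonmn$oomm  (last char: 'm')
  sorted[6] = mooonmn$oommmnnoooom  (last char: 'm')
  sorted[7] = n$oommmnnoooommooonm  (last char: 'm')
  sorted[8] = nmn$oommmnnoooommooo  (last char: 'o')
  sorted[9] = nnoooommooonmn$oommm  (last char: 'm')
  sorted[10] = noooommooonmn$oommmn  (last char: 'n')
  sorted[11] = ommmnnoooommooonmn$o  (last char: 'o')
  sorted[12] = ommooonmn$oommmnnooo  (last char: 'o')
  sorted[13] = onmn$oommmnnoooommoo  (last char: 'o')
  sorted[14] = oommmnnoooommooonmn$  (last char: '$')
  sorted[15] = oommooonmn$oommmnnoo  (last char: 'o')
  sorted[16] = oonmn$oommmnnoooommo  (last char: 'o')
  sorted[17] = ooommooonmn$oommmnno  (last char: 'o')
  sorted[18] = ooonmn$oommmnnoooomm  (last char: 'm')
  sorted[19] = oooommooonmn$oommmnn  (last char: 'n')
Last column: nomonmmmomnooo$ooomn
Original string S is at sorted index 14

Answer: nomonmmmomnooo$ooomn
14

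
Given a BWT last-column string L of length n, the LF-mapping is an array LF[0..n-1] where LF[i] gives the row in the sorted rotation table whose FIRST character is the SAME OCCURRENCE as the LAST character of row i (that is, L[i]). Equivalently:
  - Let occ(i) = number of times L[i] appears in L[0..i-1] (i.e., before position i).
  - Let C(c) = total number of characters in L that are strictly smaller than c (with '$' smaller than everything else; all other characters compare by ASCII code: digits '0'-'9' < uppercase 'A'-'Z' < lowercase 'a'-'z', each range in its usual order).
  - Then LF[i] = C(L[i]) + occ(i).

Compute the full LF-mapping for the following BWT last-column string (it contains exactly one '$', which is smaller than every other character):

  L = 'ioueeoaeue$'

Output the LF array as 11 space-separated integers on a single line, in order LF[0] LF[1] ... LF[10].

Char counts: '$':1, 'a':1, 'e':4, 'i':1, 'o':2, 'u':2
C (first-col start): C('$')=0, C('a')=1, C('e')=2, C('i')=6, C('o')=7, C('u')=9
L[0]='i': occ=0, LF[0]=C('i')+0=6+0=6
L[1]='o': occ=0, LF[1]=C('o')+0=7+0=7
L[2]='u': occ=0, LF[2]=C('u')+0=9+0=9
L[3]='e': occ=0, LF[3]=C('e')+0=2+0=2
L[4]='e': occ=1, LF[4]=C('e')+1=2+1=3
L[5]='o': occ=1, LF[5]=C('o')+1=7+1=8
L[6]='a': occ=0, LF[6]=C('a')+0=1+0=1
L[7]='e': occ=2, LF[7]=C('e')+2=2+2=4
L[8]='u': occ=1, LF[8]=C('u')+1=9+1=10
L[9]='e': occ=3, LF[9]=C('e')+3=2+3=5
L[10]='$': occ=0, LF[10]=C('$')+0=0+0=0

Answer: 6 7 9 2 3 8 1 4 10 5 0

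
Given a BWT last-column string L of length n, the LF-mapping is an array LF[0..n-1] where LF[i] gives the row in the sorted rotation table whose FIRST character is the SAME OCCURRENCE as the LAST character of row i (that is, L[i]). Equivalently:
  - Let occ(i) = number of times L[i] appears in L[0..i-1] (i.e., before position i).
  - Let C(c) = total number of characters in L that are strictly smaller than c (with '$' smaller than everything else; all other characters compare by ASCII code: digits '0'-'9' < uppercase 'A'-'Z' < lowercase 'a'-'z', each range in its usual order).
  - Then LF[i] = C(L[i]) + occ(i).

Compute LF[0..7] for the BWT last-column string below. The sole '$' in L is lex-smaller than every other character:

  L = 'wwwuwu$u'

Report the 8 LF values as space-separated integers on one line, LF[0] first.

Char counts: '$':1, 'u':3, 'w':4
C (first-col start): C('$')=0, C('u')=1, C('w')=4
L[0]='w': occ=0, LF[0]=C('w')+0=4+0=4
L[1]='w': occ=1, LF[1]=C('w')+1=4+1=5
L[2]='w': occ=2, LF[2]=C('w')+2=4+2=6
L[3]='u': occ=0, LF[3]=C('u')+0=1+0=1
L[4]='w': occ=3, LF[4]=C('w')+3=4+3=7
L[5]='u': occ=1, LF[5]=C('u')+1=1+1=2
L[6]='$': occ=0, LF[6]=C('$')+0=0+0=0
L[7]='u': occ=2, LF[7]=C('u')+2=1+2=3

Answer: 4 5 6 1 7 2 0 3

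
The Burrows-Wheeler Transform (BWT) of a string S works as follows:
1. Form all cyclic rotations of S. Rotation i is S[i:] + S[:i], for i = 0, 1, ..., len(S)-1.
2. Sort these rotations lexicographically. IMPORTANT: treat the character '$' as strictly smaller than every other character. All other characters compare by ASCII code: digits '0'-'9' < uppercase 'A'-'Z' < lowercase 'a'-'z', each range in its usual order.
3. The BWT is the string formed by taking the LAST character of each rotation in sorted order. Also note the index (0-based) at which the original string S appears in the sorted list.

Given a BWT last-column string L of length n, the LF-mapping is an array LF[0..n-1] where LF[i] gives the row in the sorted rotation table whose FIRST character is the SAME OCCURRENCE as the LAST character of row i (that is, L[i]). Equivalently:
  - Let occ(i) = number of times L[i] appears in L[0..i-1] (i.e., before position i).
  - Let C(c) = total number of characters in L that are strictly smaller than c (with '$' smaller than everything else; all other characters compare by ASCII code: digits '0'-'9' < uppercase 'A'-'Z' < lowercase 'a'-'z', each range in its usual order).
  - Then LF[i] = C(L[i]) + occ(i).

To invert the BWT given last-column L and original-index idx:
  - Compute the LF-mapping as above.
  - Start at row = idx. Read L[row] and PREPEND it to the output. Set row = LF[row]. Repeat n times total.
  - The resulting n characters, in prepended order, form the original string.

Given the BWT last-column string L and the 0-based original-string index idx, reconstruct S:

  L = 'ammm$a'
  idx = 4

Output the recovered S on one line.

LF mapping: 1 3 4 5 0 2
Walk LF starting at row 4, prepending L[row]:
  step 1: row=4, L[4]='$', prepend. Next row=LF[4]=0
  step 2: row=0, L[0]='a', prepend. Next row=LF[0]=1
  step 3: row=1, L[1]='m', prepend. Next row=LF[1]=3
  step 4: row=3, L[3]='m', prepend. Next row=LF[3]=5
  step 5: row=5, L[5]='a', prepend. Next row=LF[5]=2
  step 6: row=2, L[2]='m', prepend. Next row=LF[2]=4
Reversed output: mamma$

Answer: mamma$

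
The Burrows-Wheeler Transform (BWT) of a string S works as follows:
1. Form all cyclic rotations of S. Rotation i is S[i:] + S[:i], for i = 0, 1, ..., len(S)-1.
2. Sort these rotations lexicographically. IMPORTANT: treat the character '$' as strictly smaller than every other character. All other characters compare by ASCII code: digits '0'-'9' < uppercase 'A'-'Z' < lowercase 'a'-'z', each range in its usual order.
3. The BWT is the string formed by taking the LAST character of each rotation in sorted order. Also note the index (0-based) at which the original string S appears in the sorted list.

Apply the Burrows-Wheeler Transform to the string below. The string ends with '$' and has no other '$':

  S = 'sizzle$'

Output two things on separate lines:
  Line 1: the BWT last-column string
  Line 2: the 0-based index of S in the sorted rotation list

Answer: elsz$zi
4

Derivation:
All 7 rotations (rotation i = S[i:]+S[:i]):
  rot[0] = sizzle$
  rot[1] = izzle$s
  rot[2] = zzle$si
  rot[3] = zle$siz
  rot[4] = le$sizz
  rot[5] = e$sizzl
  rot[6] = $sizzle
Sorted (with $ < everything):
  sorted[0] = $sizzle  (last char: 'e')
  sorted[1] = e$sizzl  (last char: 'l')
  sorted[2] = izzle$s  (last char: 's')
  sorted[3] = le$sizz  (last char: 'z')
  sorted[4] = sizzle$  (last char: '$')
  sorted[5] = zle$siz  (last char: 'z')
  sorted[6] = zzle$si  (last char: 'i')
Last column: elsz$zi
Original string S is at sorted index 4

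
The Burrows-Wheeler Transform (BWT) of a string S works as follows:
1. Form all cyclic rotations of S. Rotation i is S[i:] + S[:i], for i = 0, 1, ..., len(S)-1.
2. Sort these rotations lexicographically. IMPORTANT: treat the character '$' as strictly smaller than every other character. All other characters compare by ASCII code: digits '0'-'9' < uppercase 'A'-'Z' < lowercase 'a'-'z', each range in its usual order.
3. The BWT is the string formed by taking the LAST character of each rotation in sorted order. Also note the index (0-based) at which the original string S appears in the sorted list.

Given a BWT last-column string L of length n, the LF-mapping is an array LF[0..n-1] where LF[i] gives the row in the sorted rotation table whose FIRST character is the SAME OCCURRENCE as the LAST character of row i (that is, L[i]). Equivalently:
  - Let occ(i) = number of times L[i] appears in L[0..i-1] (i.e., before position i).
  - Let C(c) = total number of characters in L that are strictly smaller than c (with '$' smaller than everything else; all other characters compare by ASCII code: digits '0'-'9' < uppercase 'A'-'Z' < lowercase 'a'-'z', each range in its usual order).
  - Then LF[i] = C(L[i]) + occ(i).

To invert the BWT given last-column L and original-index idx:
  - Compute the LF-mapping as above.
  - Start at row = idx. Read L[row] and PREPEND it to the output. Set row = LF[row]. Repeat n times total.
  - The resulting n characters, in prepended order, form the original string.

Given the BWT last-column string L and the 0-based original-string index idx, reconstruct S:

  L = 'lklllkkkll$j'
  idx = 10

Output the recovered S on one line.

LF mapping: 6 2 7 8 9 3 4 5 10 11 0 1
Walk LF starting at row 10, prepending L[row]:
  step 1: row=10, L[10]='$', prepend. Next row=LF[10]=0
  step 2: row=0, L[0]='l', prepend. Next row=LF[0]=6
  step 3: row=6, L[6]='k', prepend. Next row=LF[6]=4
  step 4: row=4, L[4]='l', prepend. Next row=LF[4]=9
  step 5: row=9, L[9]='l', prepend. Next row=LF[9]=11
  step 6: row=11, L[11]='j', prepend. Next row=LF[11]=1
  step 7: row=1, L[1]='k', prepend. Next row=LF[1]=2
  step 8: row=2, L[2]='l', prepend. Next row=LF[2]=7
  step 9: row=7, L[7]='k', prepend. Next row=LF[7]=5
  step 10: row=5, L[5]='k', prepend. Next row=LF[5]=3
  step 11: row=3, L[3]='l', prepend. Next row=LF[3]=8
  step 12: row=8, L[8]='l', prepend. Next row=LF[8]=10
Reversed output: llkklkjllkl$

Answer: llkklkjllkl$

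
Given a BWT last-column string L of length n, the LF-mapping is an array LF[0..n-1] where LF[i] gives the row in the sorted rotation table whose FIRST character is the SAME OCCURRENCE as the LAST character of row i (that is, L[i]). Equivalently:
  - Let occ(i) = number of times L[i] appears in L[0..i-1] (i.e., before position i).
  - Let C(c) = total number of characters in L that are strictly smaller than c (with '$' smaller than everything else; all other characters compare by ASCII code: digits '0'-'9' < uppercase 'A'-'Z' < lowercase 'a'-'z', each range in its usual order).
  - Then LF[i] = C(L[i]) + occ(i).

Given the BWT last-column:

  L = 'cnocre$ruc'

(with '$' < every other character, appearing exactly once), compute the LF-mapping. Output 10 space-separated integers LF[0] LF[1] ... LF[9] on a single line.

Answer: 1 5 6 2 7 4 0 8 9 3

Derivation:
Char counts: '$':1, 'c':3, 'e':1, 'n':1, 'o':1, 'r':2, 'u':1
C (first-col start): C('$')=0, C('c')=1, C('e')=4, C('n')=5, C('o')=6, C('r')=7, C('u')=9
L[0]='c': occ=0, LF[0]=C('c')+0=1+0=1
L[1]='n': occ=0, LF[1]=C('n')+0=5+0=5
L[2]='o': occ=0, LF[2]=C('o')+0=6+0=6
L[3]='c': occ=1, LF[3]=C('c')+1=1+1=2
L[4]='r': occ=0, LF[4]=C('r')+0=7+0=7
L[5]='e': occ=0, LF[5]=C('e')+0=4+0=4
L[6]='$': occ=0, LF[6]=C('$')+0=0+0=0
L[7]='r': occ=1, LF[7]=C('r')+1=7+1=8
L[8]='u': occ=0, LF[8]=C('u')+0=9+0=9
L[9]='c': occ=2, LF[9]=C('c')+2=1+2=3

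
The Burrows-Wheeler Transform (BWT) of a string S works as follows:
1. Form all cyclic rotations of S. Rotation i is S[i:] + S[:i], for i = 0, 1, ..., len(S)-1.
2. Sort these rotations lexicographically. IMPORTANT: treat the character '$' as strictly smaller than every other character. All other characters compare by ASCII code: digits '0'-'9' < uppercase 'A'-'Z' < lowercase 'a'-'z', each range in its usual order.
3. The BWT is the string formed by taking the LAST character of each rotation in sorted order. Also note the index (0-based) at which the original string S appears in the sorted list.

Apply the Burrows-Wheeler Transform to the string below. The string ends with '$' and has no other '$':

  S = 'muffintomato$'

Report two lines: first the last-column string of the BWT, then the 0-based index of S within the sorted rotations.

Answer: omuffo$ittanm
6

Derivation:
All 13 rotations (rotation i = S[i:]+S[:i]):
  rot[0] = muffintomato$
  rot[1] = uffintomato$m
  rot[2] = ffintomato$mu
  rot[3] = fintomato$muf
  rot[4] = intomato$muff
  rot[5] = ntomato$muffi
  rot[6] = tomato$muffin
  rot[7] = omato$muffint
  rot[8] = mato$muffinto
  rot[9] = ato$muffintom
  rot[10] = to$muffintoma
  rot[11] = o$muffintomat
  rot[12] = $muffintomato
Sorted (with $ < everything):
  sorted[0] = $muffintomato  (last char: 'o')
  sorted[1] = ato$muffintom  (last char: 'm')
  sorted[2] = ffintomato$mu  (last char: 'u')
  sorted[3] = fintomato$muf  (last char: 'f')
  sorted[4] = intomato$muff  (last char: 'f')
  sorted[5] = mato$muffinto  (last char: 'o')
  sorted[6] = muffintomato$  (last char: '$')
  sorted[7] = ntomato$muffi  (last char: 'i')
  sorted[8] = o$muffintomat  (last char: 't')
  sorted[9] = omato$muffint  (last char: 't')
  sorted[10] = to$muffintoma  (last char: 'a')
  sorted[11] = tomato$muffin  (last char: 'n')
  sorted[12] = uffintomato$m  (last char: 'm')
Last column: omuffo$ittanm
Original string S is at sorted index 6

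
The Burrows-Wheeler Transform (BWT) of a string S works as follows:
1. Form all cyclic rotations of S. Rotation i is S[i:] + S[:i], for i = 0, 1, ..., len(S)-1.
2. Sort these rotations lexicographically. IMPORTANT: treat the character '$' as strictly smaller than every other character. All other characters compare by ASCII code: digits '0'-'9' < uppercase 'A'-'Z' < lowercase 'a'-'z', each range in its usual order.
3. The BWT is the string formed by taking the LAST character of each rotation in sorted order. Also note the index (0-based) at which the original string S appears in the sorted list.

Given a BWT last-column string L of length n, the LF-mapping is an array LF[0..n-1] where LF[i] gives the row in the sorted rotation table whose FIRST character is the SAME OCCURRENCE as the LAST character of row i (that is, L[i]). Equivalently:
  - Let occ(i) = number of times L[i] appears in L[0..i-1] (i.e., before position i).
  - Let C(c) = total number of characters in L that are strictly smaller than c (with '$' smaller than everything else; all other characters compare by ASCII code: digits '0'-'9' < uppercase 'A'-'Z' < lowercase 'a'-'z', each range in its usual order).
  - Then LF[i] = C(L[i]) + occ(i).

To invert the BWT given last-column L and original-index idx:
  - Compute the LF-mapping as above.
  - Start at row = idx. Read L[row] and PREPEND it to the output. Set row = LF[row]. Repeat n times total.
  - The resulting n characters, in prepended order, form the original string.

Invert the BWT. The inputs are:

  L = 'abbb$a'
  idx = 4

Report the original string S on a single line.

LF mapping: 1 3 4 5 0 2
Walk LF starting at row 4, prepending L[row]:
  step 1: row=4, L[4]='$', prepend. Next row=LF[4]=0
  step 2: row=0, L[0]='a', prepend. Next row=LF[0]=1
  step 3: row=1, L[1]='b', prepend. Next row=LF[1]=3
  step 4: row=3, L[3]='b', prepend. Next row=LF[3]=5
  step 5: row=5, L[5]='a', prepend. Next row=LF[5]=2
  step 6: row=2, L[2]='b', prepend. Next row=LF[2]=4
Reversed output: babba$

Answer: babba$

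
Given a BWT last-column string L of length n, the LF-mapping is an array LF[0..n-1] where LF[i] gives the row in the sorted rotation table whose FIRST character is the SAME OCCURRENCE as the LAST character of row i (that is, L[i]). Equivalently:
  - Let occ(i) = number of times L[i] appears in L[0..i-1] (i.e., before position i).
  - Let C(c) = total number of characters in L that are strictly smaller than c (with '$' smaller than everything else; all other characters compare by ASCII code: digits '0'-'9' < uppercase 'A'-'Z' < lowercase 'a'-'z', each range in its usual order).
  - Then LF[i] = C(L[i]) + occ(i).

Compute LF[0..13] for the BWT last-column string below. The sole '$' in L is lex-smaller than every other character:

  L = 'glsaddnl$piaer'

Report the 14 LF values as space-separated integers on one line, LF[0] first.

Char counts: '$':1, 'a':2, 'd':2, 'e':1, 'g':1, 'i':1, 'l':2, 'n':1, 'p':1, 'r':1, 's':1
C (first-col start): C('$')=0, C('a')=1, C('d')=3, C('e')=5, C('g')=6, C('i')=7, C('l')=8, C('n')=10, C('p')=11, C('r')=12, C('s')=13
L[0]='g': occ=0, LF[0]=C('g')+0=6+0=6
L[1]='l': occ=0, LF[1]=C('l')+0=8+0=8
L[2]='s': occ=0, LF[2]=C('s')+0=13+0=13
L[3]='a': occ=0, LF[3]=C('a')+0=1+0=1
L[4]='d': occ=0, LF[4]=C('d')+0=3+0=3
L[5]='d': occ=1, LF[5]=C('d')+1=3+1=4
L[6]='n': occ=0, LF[6]=C('n')+0=10+0=10
L[7]='l': occ=1, LF[7]=C('l')+1=8+1=9
L[8]='$': occ=0, LF[8]=C('$')+0=0+0=0
L[9]='p': occ=0, LF[9]=C('p')+0=11+0=11
L[10]='i': occ=0, LF[10]=C('i')+0=7+0=7
L[11]='a': occ=1, LF[11]=C('a')+1=1+1=2
L[12]='e': occ=0, LF[12]=C('e')+0=5+0=5
L[13]='r': occ=0, LF[13]=C('r')+0=12+0=12

Answer: 6 8 13 1 3 4 10 9 0 11 7 2 5 12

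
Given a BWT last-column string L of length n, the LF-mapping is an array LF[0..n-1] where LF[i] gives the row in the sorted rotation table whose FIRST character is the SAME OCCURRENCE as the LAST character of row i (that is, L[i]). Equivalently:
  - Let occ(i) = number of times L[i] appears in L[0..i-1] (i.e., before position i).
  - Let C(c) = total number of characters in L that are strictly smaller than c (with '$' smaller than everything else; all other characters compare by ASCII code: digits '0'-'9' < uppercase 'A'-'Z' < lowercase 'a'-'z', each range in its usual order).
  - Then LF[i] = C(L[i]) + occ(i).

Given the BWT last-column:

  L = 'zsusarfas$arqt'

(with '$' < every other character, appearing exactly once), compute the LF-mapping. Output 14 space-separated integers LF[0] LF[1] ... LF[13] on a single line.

Char counts: '$':1, 'a':3, 'f':1, 'q':1, 'r':2, 's':3, 't':1, 'u':1, 'z':1
C (first-col start): C('$')=0, C('a')=1, C('f')=4, C('q')=5, C('r')=6, C('s')=8, C('t')=11, C('u')=12, C('z')=13
L[0]='z': occ=0, LF[0]=C('z')+0=13+0=13
L[1]='s': occ=0, LF[1]=C('s')+0=8+0=8
L[2]='u': occ=0, LF[2]=C('u')+0=12+0=12
L[3]='s': occ=1, LF[3]=C('s')+1=8+1=9
L[4]='a': occ=0, LF[4]=C('a')+0=1+0=1
L[5]='r': occ=0, LF[5]=C('r')+0=6+0=6
L[6]='f': occ=0, LF[6]=C('f')+0=4+0=4
L[7]='a': occ=1, LF[7]=C('a')+1=1+1=2
L[8]='s': occ=2, LF[8]=C('s')+2=8+2=10
L[9]='$': occ=0, LF[9]=C('$')+0=0+0=0
L[10]='a': occ=2, LF[10]=C('a')+2=1+2=3
L[11]='r': occ=1, LF[11]=C('r')+1=6+1=7
L[12]='q': occ=0, LF[12]=C('q')+0=5+0=5
L[13]='t': occ=0, LF[13]=C('t')+0=11+0=11

Answer: 13 8 12 9 1 6 4 2 10 0 3 7 5 11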